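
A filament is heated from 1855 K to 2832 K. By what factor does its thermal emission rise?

ratio ≈ 5.43

P ∝ T⁴, so the ratio is (2832/1855)⁴ = (1.527)⁴ = 5.43.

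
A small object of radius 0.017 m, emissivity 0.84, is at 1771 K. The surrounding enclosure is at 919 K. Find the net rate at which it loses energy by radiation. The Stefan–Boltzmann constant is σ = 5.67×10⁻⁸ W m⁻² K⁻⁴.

A = 4πr² = 4π × (0.017)² = 3.63×10^-3 m².
Q = εσA(T⁴ − T_s⁴). T⁴ − T_s⁴ = (1771)⁴ − (919)⁴ = 9.84×10^12 − 7.13×10^11 = 9.12×10^12 K⁴.
Q = 0.84 × 5.67×10⁻⁸ × 3.63×10^-3 × 9.12×10^12 = 1580 W.

Q ≈ 1580 W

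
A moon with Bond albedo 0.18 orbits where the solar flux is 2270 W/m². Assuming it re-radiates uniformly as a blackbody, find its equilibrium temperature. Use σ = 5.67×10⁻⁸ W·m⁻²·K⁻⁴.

Power absorbed = (1−a)S·πR²; power emitted = 4πR²σT⁴. Equating and cancelling πR²:
T = ((1−a)S / 4σ)^(1/4) = (1860 / (4 × 5.67×10⁻⁸))^(1/4) = (8.21×10^9)^(1/4).
T = 301 K.

T ≈ 301 K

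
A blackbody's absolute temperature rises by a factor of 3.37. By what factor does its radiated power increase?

factor ≈ 129

P ∝ T⁴, so the power scales as (3.37)⁴ = 129.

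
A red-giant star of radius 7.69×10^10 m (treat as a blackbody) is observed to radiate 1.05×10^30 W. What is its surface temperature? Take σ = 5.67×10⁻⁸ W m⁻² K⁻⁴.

T ≈ 3970 K

A = 4πr² = 4π × (7.69×10^10)² = 7.43×10^22 m².
From P = σAT⁴, T = (P / σA)^(1/4) = (1.05×10^30 / (5.67×10⁻⁸ × 7.43×10^22))^(1/4).
T = (2.49×10^14)^(1/4) = 3970 K.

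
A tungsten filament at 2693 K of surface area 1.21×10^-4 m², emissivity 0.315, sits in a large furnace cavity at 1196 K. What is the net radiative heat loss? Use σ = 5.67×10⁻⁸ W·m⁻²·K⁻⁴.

Q ≈ 109 W

Q = εσA(T⁴ − T_s⁴). T⁴ − T_s⁴ = (2693)⁴ − (1196)⁴ = 5.26×10^13 − 2.05×10^12 = 5.05×10^13 K⁴.
Q = 0.315 × 5.67×10⁻⁸ × 1.21×10^-4 × 5.05×10^13 = 109 W.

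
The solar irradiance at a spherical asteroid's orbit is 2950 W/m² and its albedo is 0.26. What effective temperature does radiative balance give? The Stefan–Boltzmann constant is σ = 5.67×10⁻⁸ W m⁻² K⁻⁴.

T ≈ 313 K

Power absorbed = (1−a)S·πR²; power emitted = 4πR²σT⁴. Equating and cancelling πR²:
T = ((1−a)S / 4σ)^(1/4) = (2180 / (4 × 5.67×10⁻⁸))^(1/4) = (9.63×10^9)^(1/4).
T = 313 K.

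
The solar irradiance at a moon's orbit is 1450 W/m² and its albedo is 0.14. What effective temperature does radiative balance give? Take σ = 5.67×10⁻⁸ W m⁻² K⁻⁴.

T ≈ 272 K

Power absorbed = (1−a)S·πR²; power emitted = 4πR²σT⁴. Equating and cancelling πR²:
T = ((1−a)S / 4σ)^(1/4) = (1250 / (4 × 5.67×10⁻⁸))^(1/4) = (5.50×10^9)^(1/4).
T = 272 K.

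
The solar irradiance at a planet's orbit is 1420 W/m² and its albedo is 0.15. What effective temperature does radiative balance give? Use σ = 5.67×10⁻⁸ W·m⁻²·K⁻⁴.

Power absorbed = (1−a)S·πR²; power emitted = 4πR²σT⁴. Equating and cancelling πR²:
T = ((1−a)S / 4σ)^(1/4) = (1210 / (4 × 5.67×10⁻⁸))^(1/4) = (5.32×10^9)^(1/4).
T = 270 K.

T ≈ 270 K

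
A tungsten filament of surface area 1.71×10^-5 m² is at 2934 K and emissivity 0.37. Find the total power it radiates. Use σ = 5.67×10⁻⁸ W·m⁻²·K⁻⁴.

P = εσAT⁴ = 0.37 × 5.67×10⁻⁸ × 1.71×10^-5 × (2934)⁴ = 0.37 × 5.67×10⁻⁸ × 1.71×10^-5 × 7.41×10^13.
P = 26.6 W.

P ≈ 26.6 W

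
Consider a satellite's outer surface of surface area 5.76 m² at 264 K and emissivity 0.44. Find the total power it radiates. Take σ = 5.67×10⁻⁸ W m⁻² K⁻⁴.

Stefan–Boltzmann: P = εσAT⁴ = 0.44 × 5.67×10⁻⁸ × 5.76 × (264)⁴ = 0.44 × 5.67×10⁻⁸ × 5.76 × 4.86×10^9.
P = 698 W.

P ≈ 698 W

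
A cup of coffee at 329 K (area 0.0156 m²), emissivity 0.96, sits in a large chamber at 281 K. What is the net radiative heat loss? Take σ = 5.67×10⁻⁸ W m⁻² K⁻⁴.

Q ≈ 4.65 W

Q = εσA(T⁴ − T_s⁴). T⁴ − T_s⁴ = (329)⁴ − (281)⁴ = 1.17×10^10 − 6.23×10^9 = 5.48×10^9 K⁴.
Q = 0.96 × 5.67×10⁻⁸ × 0.0156 × 5.48×10^9 = 4.65 W.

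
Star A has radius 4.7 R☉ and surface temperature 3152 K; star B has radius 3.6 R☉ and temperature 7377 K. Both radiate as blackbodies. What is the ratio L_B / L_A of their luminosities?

L_B/L_A ≈ 17.6

L = 4πR²σT⁴ ∝ R²T⁴, so L_B/L_A = (3.6/4.7)² × (7377/3152)⁴ = 0.587 × 30.0 = 17.6.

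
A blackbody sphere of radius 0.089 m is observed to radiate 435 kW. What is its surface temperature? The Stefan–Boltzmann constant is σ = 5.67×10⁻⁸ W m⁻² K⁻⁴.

T ≈ 2960 K

A = 4πr² = 4π × (0.089)² = 0.0995 m².
From P = σAT⁴, T = (P / σA)^(1/4) = (4.35×10^5 / (5.67×10⁻⁸ × 0.0995))^(1/4).
T = (7.71×10^13)^(1/4) = 2960 K.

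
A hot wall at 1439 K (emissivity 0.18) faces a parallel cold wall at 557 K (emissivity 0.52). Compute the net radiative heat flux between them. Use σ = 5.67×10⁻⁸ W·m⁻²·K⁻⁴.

For two large parallel gray plates, q = σ(T₁⁴ − T₂⁴) / (1/ε₁ + 1/ε₂ − 1).
1/ε₁ + 1/ε₂ − 1 = 1/0.18 + 1/0.52 − 1 = 6.479.
T₁⁴ − T₂⁴ = 4.29×10^12 − 9.63×10^10 = 4.19×10^12 K⁴.
q = 5.67×10⁻⁸ × 4.19×10^12 / 6.479 = 36700 W/m².

q ≈ 36700 W/m²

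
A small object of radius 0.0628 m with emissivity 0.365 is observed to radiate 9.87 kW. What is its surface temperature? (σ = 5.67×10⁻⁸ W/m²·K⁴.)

A = 4πr² = 4π × (0.0628)² = 0.0496 m².
From P = εσAT⁴, T = (P / εσA)^(1/4) = (9870 / (0.365 × 5.67×10⁻⁸ × 0.0496))^(1/4).
T = (9.62×10^12)^(1/4) = 1760 K.

T ≈ 1760 K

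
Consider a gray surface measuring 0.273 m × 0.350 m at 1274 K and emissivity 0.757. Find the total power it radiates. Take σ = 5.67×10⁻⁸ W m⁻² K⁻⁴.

P ≈ 10800 W

A = 0.273 × 0.350 = 0.0955 m².
Stefan–Boltzmann: P = εσAT⁴ = 0.757 × 5.67×10⁻⁸ × 0.0955 × (1274)⁴ = 0.757 × 5.67×10⁻⁸ × 0.0955 × 2.63×10^12.
P = 10800 W.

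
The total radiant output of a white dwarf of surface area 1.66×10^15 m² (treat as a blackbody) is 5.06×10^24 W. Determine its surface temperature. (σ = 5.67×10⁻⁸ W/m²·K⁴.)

From P = σAT⁴, T = (P / σA)^(1/4) = (5.06×10^24 / (5.67×10⁻⁸ × 1.66×10^15))^(1/4).
T = (5.38×10^16)^(1/4) = 15200 K.

T ≈ 15200 K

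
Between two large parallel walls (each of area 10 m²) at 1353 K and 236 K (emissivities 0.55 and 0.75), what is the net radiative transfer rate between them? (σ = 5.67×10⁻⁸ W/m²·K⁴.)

Q ≈ 8.82×10^5 W

For two large parallel gray plates, q = σ(T₁⁴ − T₂⁴) / (1/ε₁ + 1/ε₂ − 1).
1/ε₁ + 1/ε₂ − 1 = 1/0.55 + 1/0.75 − 1 = 2.152.
T₁⁴ − T₂⁴ = 3.35×10^12 − 3.10×10^9 = 3.35×10^12 K⁴.
q = 5.67×10⁻⁸ × 3.35×10^12 / 2.152 = 88200 W/m².
Q = q·A = 88200 × 10 = 8.82×10^5 W.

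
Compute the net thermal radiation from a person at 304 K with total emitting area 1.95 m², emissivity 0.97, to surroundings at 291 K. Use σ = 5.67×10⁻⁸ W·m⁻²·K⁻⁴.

Q ≈ 147 W

Q = εσA(T⁴ − T_s⁴). T⁴ − T_s⁴ = (304)⁴ − (291)⁴ = 8.54×10^9 − 7.17×10^9 = 1.37×10^9 K⁴.
Q = 0.97 × 5.67×10⁻⁸ × 1.95 × 1.37×10^9 = 147 W.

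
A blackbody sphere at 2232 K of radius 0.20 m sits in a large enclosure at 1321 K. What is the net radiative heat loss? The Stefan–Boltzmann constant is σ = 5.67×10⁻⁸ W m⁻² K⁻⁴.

Q ≈ 6.21×10^5 W

A = 4πr² = 4π × (0.20)² = 0.503 m².
Q = σA(T⁴ − T_s⁴). T⁴ − T_s⁴ = (2232)⁴ − (1321)⁴ = 2.48×10^13 − 3.05×10^12 = 2.18×10^13 K⁴.
Q = 5.67×10⁻⁸ × 0.503 × 2.18×10^13 = 6.21×10^5 W.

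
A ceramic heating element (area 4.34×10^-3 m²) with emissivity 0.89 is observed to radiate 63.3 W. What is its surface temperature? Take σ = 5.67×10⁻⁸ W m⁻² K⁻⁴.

From P = εσAT⁴, T = (P / εσA)^(1/4) = (63.3 / (0.89 × 5.67×10⁻⁸ × 4.34×10^-3))^(1/4).
T = (2.89×10^11)^(1/4) = 733 K.

T ≈ 733 K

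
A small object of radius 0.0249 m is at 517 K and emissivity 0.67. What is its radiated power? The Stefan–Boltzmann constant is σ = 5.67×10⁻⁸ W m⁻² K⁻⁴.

A = 4πr² = 4π × (0.0249)² = 7.79×10^-3 m².
P = εσAT⁴ = 0.67 × 5.67×10⁻⁸ × 7.79×10^-3 × (517)⁴ = 0.67 × 5.67×10⁻⁸ × 7.79×10^-3 × 7.14×10^10.
P = 21.1 W.

P ≈ 21.1 W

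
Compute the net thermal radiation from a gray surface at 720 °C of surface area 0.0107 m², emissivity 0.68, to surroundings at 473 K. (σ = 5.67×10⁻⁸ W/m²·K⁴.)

Convert: 720 °C = 993 K.
Q = εσA(T⁴ − T_s⁴). T⁴ − T_s⁴ = (993)⁴ − (473)⁴ = 9.72×10^11 − 5.01×10^10 = 9.22×10^11 K⁴.
Q = 0.68 × 5.67×10⁻⁸ × 0.0107 × 9.22×10^11 = 380 W.

Q ≈ 380 W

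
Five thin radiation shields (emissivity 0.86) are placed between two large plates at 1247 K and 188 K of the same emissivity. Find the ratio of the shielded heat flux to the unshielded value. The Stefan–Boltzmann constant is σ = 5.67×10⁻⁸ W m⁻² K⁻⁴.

ratio ≈ 0.167

With N identical shields there are N+1 = 6 gaps in series, each with the same radiative resistance, so the flux falls to 1/(N+1) of its unshielded value.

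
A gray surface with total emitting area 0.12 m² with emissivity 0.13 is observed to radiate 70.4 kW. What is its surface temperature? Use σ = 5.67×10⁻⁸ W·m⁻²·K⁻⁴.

T ≈ 2990 K

From P = εσAT⁴, T = (P / εσA)^(1/4) = (70400 / (0.13 × 5.67×10⁻⁸ × 0.120))^(1/4).
T = (7.96×10^13)^(1/4) = 2990 K.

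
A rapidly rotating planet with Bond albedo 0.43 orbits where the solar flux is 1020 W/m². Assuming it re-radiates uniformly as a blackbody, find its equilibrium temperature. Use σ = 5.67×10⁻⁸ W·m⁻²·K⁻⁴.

Power absorbed = (1−a)S·πR²; power emitted = 4πR²σT⁴. Equating and cancelling πR²:
T = ((1−a)S / 4σ)^(1/4) = (581 / (4 × 5.67×10⁻⁸))^(1/4) = (2.56×10^9)^(1/4).
T = 225 K.

T ≈ 225 K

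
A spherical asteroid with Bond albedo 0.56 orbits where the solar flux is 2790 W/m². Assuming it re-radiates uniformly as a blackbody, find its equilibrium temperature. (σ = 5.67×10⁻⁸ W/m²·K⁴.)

Power absorbed = (1−a)S·πR²; power emitted = 4πR²σT⁴. Equating and cancelling πR²:
T = ((1−a)S / 4σ)^(1/4) = (1230 / (4 × 5.67×10⁻⁸))^(1/4) = (5.41×10^9)^(1/4).
T = 271 K.

T ≈ 271 K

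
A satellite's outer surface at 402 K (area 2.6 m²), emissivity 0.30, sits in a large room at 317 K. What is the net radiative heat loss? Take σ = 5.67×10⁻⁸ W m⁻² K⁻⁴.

Q ≈ 708 W

Q = εσA(T⁴ − T_s⁴). T⁴ − T_s⁴ = (402)⁴ − (317)⁴ = 2.61×10^10 − 1.01×10^10 = 1.60×10^10 K⁴.
Q = 0.30 × 5.67×10⁻⁸ × 2.60 × 1.60×10^10 = 708 W.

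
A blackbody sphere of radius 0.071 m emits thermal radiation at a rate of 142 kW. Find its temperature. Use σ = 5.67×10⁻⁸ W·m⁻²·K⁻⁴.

T ≈ 2510 K

A = 4πr² = 4π × (0.071)² = 0.0633 m².
From P = σAT⁴, T = (P / σA)^(1/4) = (1.42×10^5 / (5.67×10⁻⁸ × 0.0633))^(1/4).
T = (3.95×10^13)^(1/4) = 2510 K.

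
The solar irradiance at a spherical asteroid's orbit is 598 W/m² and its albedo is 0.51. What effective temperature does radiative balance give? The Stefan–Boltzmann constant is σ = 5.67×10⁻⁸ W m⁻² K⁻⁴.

Power absorbed = (1−a)S·πR²; power emitted = 4πR²σT⁴. Equating and cancelling πR²:
T = ((1−a)S / 4σ)^(1/4) = (293 / (4 × 5.67×10⁻⁸))^(1/4) = (1.29×10^9)^(1/4).
T = 190 K.

T ≈ 190 K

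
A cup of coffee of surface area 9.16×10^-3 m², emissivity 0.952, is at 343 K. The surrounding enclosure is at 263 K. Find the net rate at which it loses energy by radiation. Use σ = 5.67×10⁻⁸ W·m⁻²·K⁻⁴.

Q ≈ 4.48 W

Q = εσA(T⁴ − T_s⁴). T⁴ − T_s⁴ = (343)⁴ − (263)⁴ = 1.38×10^10 − 4.78×10^9 = 9.06×10^9 K⁴.
Q = 0.952 × 5.67×10⁻⁸ × 9.16×10^-3 × 9.06×10^9 = 4.48 W.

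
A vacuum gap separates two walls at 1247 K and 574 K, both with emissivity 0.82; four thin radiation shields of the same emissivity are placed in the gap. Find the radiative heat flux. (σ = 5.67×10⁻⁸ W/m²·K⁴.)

Each of the 5 gaps contributes resistance (2/ε − 1) = 2/0.82 − 1 = 1.439; total = 7.195.
q = σ(T₁⁴ − T₂⁴) / 7.195 = 5.67×10⁻⁸ × 2.31×10^12 / 7.195 = 18200 W/m².

q ≈ 18200 W/m²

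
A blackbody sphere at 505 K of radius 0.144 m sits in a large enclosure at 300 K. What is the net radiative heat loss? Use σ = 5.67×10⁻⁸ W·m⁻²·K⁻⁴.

Q ≈ 841 W

A = 4πr² = 4π × (0.144)² = 0.261 m².
Q = σA(T⁴ − T_s⁴). T⁴ − T_s⁴ = (505)⁴ − (300)⁴ = 6.50×10^10 − 8.10×10^9 = 5.69×10^10 K⁴.
Q = 5.67×10⁻⁸ × 0.261 × 5.69×10^10 = 841 W.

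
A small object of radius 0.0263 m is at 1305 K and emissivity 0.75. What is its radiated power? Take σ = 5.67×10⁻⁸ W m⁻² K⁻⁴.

A = 4πr² = 4π × (0.0263)² = 8.69×10^-3 m².
Stefan–Boltzmann: P = εσAT⁴ = 0.75 × 5.67×10⁻⁸ × 8.69×10^-3 × (1305)⁴ = 0.75 × 5.67×10⁻⁸ × 8.69×10^-3 × 2.90×10^12.
P = 1070 W.

P ≈ 1070 W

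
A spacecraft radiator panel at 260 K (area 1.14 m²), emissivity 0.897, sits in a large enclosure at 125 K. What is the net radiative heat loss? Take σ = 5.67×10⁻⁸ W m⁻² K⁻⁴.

Q = εσA(T⁴ − T_s⁴). T⁴ − T_s⁴ = (260)⁴ − (125)⁴ = 4.57×10^9 − 2.44×10^8 = 4.33×10^9 K⁴.
Q = 0.897 × 5.67×10⁻⁸ × 1.14 × 4.33×10^9 = 251 W.

Q ≈ 251 W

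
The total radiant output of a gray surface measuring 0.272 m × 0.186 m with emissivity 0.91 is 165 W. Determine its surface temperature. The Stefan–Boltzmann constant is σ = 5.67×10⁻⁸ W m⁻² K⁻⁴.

T ≈ 501 K

A = 0.272 × 0.186 = 0.0506 m².
From P = εσAT⁴, T = (P / εσA)^(1/4) = (165 / (0.91 × 5.67×10⁻⁸ × 0.0506))^(1/4).
T = (6.32×10^10)^(1/4) = 501 K.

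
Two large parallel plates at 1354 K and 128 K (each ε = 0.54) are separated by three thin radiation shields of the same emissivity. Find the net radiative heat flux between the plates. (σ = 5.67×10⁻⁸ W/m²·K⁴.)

Each of the 4 gaps contributes resistance (2/ε − 1) = 2/0.54 − 1 = 2.704; total = 10.81.
q = σ(T₁⁴ − T₂⁴) / 10.81 = 5.67×10⁻⁸ × 3.36×10^12 / 10.81 = 17600 W/m².

q ≈ 17600 W/m²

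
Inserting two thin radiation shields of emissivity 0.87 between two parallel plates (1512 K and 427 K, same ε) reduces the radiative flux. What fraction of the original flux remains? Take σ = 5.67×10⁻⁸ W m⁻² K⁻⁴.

ratio ≈ 0.333

With N identical shields there are N+1 = 3 gaps in series, each with the same radiative resistance, so the flux falls to 1/(N+1) of its unshielded value.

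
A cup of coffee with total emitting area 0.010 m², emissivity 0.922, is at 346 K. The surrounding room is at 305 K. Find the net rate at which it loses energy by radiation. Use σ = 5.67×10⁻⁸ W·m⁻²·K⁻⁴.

Q = εσA(T⁴ − T_s⁴). T⁴ − T_s⁴ = (346)⁴ − (305)⁴ = 1.43×10^10 − 8.65×10^9 = 5.68×10^9 K⁴.
Q = 0.922 × 5.67×10⁻⁸ × 0.0100 × 5.68×10^9 = 2.97 W.

Q ≈ 2.97 W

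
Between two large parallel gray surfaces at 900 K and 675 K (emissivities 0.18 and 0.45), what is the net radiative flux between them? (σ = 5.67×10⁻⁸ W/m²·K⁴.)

q ≈ 3750 W/m²

For two large parallel gray plates, q = σ(T₁⁴ − T₂⁴) / (1/ε₁ + 1/ε₂ − 1).
1/ε₁ + 1/ε₂ − 1 = 1/0.18 + 1/0.45 − 1 = 6.778.
T₁⁴ − T₂⁴ = 6.56×10^11 − 2.08×10^11 = 4.49×10^11 K⁴.
q = 5.67×10⁻⁸ × 4.49×10^11 / 6.778 = 3750 W/m².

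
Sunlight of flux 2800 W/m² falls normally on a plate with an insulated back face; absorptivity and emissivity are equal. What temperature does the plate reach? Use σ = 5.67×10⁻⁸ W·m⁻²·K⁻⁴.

Absorbed flux αS = emitted flux εσT⁴ (one radiating face); with α = ε, T = (S/σ)^(1/4).
T = (2800 / 5.67×10⁻⁸)^(1/4) = (4.94×10^10)^(1/4).
T = 471 K.

T ≈ 471 K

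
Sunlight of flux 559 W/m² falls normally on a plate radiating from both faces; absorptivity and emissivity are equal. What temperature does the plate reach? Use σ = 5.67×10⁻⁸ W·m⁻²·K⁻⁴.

T ≈ 265 K

Absorbed flux αS = emitted flux 2εσT⁴ per unit area; with α = ε this gives T = (S/2σ)^(1/4).
T = (559 / (2 × 5.67×10⁻⁸))^(1/4) = (4.93×10^9)^(1/4).
T = 265 K.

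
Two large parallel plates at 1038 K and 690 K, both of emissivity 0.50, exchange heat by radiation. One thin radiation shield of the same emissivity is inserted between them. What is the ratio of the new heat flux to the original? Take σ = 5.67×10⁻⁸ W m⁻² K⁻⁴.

ratio ≈ 0.500

With N identical shields there are N+1 = 2 gaps in series, each with the same radiative resistance, so the flux falls to 1/(N+1) of its unshielded value.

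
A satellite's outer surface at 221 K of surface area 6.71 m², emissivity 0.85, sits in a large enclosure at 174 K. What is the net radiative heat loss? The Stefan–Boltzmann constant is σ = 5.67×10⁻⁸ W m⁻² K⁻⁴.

Q = εσA(T⁴ − T_s⁴). T⁴ − T_s⁴ = (221)⁴ − (174)⁴ = 2.39×10^9 − 9.17×10^8 = 1.47×10^9 K⁴.
Q = 0.85 × 5.67×10⁻⁸ × 6.71 × 1.47×10^9 = 475 W.

Q ≈ 475 W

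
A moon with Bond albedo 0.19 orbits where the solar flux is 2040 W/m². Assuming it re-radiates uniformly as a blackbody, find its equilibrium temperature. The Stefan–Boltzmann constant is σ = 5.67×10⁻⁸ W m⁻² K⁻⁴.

T ≈ 292 K

Power absorbed = (1−a)S·πR²; power emitted = 4πR²σT⁴. Equating and cancelling πR²:
T = ((1−a)S / 4σ)^(1/4) = (1650 / (4 × 5.67×10⁻⁸))^(1/4) = (7.29×10^9)^(1/4).
T = 292 K.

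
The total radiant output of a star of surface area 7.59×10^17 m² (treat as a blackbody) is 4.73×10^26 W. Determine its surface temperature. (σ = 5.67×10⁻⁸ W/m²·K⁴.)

T ≈ 10200 K

From P = σAT⁴, T = (P / σA)^(1/4) = (4.73×10^26 / (5.67×10⁻⁸ × 7.59×10^17))^(1/4).
T = (1.10×10^16)^(1/4) = 10200 K.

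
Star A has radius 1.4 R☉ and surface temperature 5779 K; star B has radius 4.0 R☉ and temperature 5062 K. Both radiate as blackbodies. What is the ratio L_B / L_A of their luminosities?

L_B/L_A ≈ 4.81

L = 4πR²σT⁴ ∝ R²T⁴, so L_B/L_A = (4.0/1.4)² × (5062/5779)⁴ = 8.16 × 0.589 = 4.81.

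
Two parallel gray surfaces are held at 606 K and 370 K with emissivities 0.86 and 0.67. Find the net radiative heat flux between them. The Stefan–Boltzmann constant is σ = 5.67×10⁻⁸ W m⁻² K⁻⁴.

q ≈ 3980 W/m²

For two large parallel gray plates, q = σ(T₁⁴ − T₂⁴) / (1/ε₁ + 1/ε₂ − 1).
1/ε₁ + 1/ε₂ − 1 = 1/0.86 + 1/0.67 − 1 = 1.655.
T₁⁴ − T₂⁴ = 1.35×10^11 − 1.87×10^10 = 1.16×10^11 K⁴.
q = 5.67×10⁻⁸ × 1.16×10^11 / 1.655 = 3980 W/m².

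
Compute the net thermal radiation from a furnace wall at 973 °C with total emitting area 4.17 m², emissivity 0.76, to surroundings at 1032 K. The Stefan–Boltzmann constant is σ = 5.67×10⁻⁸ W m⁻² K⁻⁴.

Q ≈ 2.29×10^5 W

Convert: 973 °C = 1246 K.
Q = εσA(T⁴ − T_s⁴). T⁴ − T_s⁴ = (1246)⁴ − (1032)⁴ = 2.41×10^12 − 1.13×10^12 = 1.28×10^12 K⁴.
Q = 0.76 × 5.67×10⁻⁸ × 4.17 × 1.28×10^12 = 2.29×10^5 W.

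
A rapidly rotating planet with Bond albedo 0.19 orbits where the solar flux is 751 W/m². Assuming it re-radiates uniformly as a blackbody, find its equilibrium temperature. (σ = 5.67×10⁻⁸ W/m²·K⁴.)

Power absorbed = (1−a)S·πR²; power emitted = 4πR²σT⁴. Equating and cancelling πR²:
T = ((1−a)S / 4σ)^(1/4) = (608 / (4 × 5.67×10⁻⁸))^(1/4) = (2.68×10^9)^(1/4).
T = 228 K.

T ≈ 228 K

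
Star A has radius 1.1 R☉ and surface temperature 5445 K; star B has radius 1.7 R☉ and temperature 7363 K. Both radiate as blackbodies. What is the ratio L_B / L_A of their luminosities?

L_B/L_A ≈ 7.99

L = 4πR²σT⁴ ∝ R²T⁴, so L_B/L_A = (1.7/1.1)² × (7363/5445)⁴ = 2.39 × 3.34 = 7.99.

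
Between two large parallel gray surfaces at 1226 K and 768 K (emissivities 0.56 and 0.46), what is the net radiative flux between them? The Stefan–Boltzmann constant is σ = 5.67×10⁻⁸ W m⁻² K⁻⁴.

q ≈ 36600 W/m²

For two large parallel gray plates, q = σ(T₁⁴ − T₂⁴) / (1/ε₁ + 1/ε₂ − 1).
1/ε₁ + 1/ε₂ − 1 = 1/0.56 + 1/0.46 − 1 = 2.960.
T₁⁴ − T₂⁴ = 2.26×10^12 − 3.48×10^11 = 1.91×10^12 K⁴.
q = 5.67×10⁻⁸ × 1.91×10^12 / 2.960 = 36600 W/m².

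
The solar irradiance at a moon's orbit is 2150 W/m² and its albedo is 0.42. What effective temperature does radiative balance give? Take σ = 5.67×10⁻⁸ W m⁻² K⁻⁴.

Power absorbed = (1−a)S·πR²; power emitted = 4πR²σT⁴. Equating and cancelling πR²:
T = ((1−a)S / 4σ)^(1/4) = (1250 / (4 × 5.67×10⁻⁸))^(1/4) = (5.50×10^9)^(1/4).
T = 272 K.

T ≈ 272 K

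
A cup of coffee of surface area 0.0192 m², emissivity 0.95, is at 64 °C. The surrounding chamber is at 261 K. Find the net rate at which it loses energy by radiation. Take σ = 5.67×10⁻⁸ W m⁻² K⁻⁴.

Q ≈ 8.54 W

Convert: 64 °C = 337 K.
Q = εσA(T⁴ − T_s⁴). T⁴ − T_s⁴ = (337)⁴ − (261)⁴ = 1.29×10^10 − 4.64×10^9 = 8.26×10^9 K⁴.
Q = 0.95 × 5.67×10⁻⁸ × 0.0192 × 8.26×10^9 = 8.54 W.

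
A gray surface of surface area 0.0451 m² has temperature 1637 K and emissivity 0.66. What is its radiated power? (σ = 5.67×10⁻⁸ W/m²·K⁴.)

P = εσAT⁴ = 0.66 × 5.67×10⁻⁸ × 0.0451 × (1637)⁴ = 0.66 × 5.67×10⁻⁸ × 0.0451 × 7.18×10^12.
P = 12100 W.

P ≈ 12100 W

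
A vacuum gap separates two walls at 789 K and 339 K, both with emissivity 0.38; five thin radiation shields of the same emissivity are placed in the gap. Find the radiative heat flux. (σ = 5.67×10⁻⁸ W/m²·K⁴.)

Each of the 6 gaps contributes resistance (2/ε − 1) = 2/0.38 − 1 = 4.263; total = 25.58.
q = σ(T₁⁴ − T₂⁴) / 25.58 = 5.67×10⁻⁸ × 3.74×10^11 / 25.58 = 830 W/m².

q ≈ 830 W/m²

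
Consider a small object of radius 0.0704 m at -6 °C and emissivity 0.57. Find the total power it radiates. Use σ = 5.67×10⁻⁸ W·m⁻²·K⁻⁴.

A = 4πr² = 4π × (0.0704)² = 0.0623 m².
-6 °C = 267 K.
P = εσAT⁴ = 0.57 × 5.67×10⁻⁸ × 0.0623 × (267)⁴ = 0.57 × 5.67×10⁻⁸ × 0.0623 × 5.08×10^9.
P = 10.2 W.

P ≈ 10.2 W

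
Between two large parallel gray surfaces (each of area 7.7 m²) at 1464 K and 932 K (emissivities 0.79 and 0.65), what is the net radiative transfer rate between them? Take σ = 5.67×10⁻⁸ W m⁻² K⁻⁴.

Q ≈ 9.29×10^5 W

For two large parallel gray plates, q = σ(T₁⁴ − T₂⁴) / (1/ε₁ + 1/ε₂ − 1).
1/ε₁ + 1/ε₂ − 1 = 1/0.79 + 1/0.65 − 1 = 1.804.
T₁⁴ − T₂⁴ = 4.59×10^12 − 7.55×10^11 = 3.84×10^12 K⁴.
q = 5.67×10⁻⁸ × 3.84×10^12 / 1.804 = 1.21×10^5 W/m².
Q = q·A = 1.21×10^5 × 7.7 = 9.29×10^5 W.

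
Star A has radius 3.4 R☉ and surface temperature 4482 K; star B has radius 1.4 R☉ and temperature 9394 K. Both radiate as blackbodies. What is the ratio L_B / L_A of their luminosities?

L_B/L_A ≈ 3.27

L = 4πR²σT⁴ ∝ R²T⁴, so L_B/L_A = (1.4/3.4)² × (9394/4482)⁴ = 0.170 × 19.3 = 3.27.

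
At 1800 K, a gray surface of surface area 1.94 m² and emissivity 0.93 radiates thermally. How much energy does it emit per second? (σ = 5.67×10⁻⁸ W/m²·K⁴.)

P ≈ 1.07×10^6 W

Stefan–Boltzmann: P = εσAT⁴ = 0.93 × 5.67×10⁻⁸ × 1.94 × (1800)⁴ = 0.93 × 5.67×10⁻⁸ × 1.94 × 1.05×10^13.
P = 1.07×10^6 W.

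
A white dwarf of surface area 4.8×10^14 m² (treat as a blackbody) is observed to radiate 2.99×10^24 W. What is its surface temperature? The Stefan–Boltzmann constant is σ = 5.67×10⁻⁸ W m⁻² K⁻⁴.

From P = σAT⁴, T = (P / σA)^(1/4) = (2.99×10^24 / (5.67×10⁻⁸ × 4.80×10^14))^(1/4).
T = (1.10×10^17)^(1/4) = 18200 K.

T ≈ 18200 K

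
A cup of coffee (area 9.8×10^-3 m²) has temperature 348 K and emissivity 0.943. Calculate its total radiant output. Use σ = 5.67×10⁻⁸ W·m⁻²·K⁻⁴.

P ≈ 7.68 W

P = εσAT⁴ = 0.943 × 5.67×10⁻⁸ × 9.80×10^-3 × (348)⁴ = 0.943 × 5.67×10⁻⁸ × 9.80×10^-3 × 1.47×10^10.
P = 7.68 W.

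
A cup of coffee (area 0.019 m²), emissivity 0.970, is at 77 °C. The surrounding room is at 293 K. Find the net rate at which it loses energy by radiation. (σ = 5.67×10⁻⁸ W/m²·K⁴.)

Q ≈ 7.98 W

Convert: 77 °C = 350 K.
Q = εσA(T⁴ − T_s⁴). T⁴ − T_s⁴ = (350)⁴ − (293)⁴ = 1.50×10^10 − 7.37×10^9 = 7.64×10^9 K⁴.
Q = 0.970 × 5.67×10⁻⁸ × 0.0190 × 7.64×10^9 = 7.98 W.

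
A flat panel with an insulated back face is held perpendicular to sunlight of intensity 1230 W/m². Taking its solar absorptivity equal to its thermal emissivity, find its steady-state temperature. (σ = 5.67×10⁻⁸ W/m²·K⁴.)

Absorbed flux αS = emitted flux εσT⁴ (one radiating face); with α = ε, T = (S/σ)^(1/4).
T = (1230 / 5.67×10⁻⁸)^(1/4) = (2.17×10^10)^(1/4).
T = 384 K.

T ≈ 384 K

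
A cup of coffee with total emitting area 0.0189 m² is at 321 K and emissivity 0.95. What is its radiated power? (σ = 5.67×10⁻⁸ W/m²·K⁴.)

P = εσAT⁴ = 0.95 × 5.67×10⁻⁸ × 0.0189 × (321)⁴ = 0.95 × 5.67×10⁻⁸ × 0.0189 × 1.06×10^10.
P = 10.8 W.

P ≈ 10.8 W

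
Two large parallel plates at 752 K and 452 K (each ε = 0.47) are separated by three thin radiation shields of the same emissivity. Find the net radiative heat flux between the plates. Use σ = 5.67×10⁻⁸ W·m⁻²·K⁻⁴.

Each of the 4 gaps contributes resistance (2/ε − 1) = 2/0.47 − 1 = 3.255; total = 13.02.
q = σ(T₁⁴ − T₂⁴) / 13.02 = 5.67×10⁻⁸ × 2.78×10^11 / 13.02 = 1210 W/m².

q ≈ 1210 W/m²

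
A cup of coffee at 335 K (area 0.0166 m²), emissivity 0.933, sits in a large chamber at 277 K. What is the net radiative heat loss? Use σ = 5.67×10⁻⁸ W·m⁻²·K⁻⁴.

Q ≈ 5.89 W

Q = εσA(T⁴ − T_s⁴). T⁴ − T_s⁴ = (335)⁴ − (277)⁴ = 1.26×10^10 − 5.89×10^9 = 6.71×10^9 K⁴.
Q = 0.933 × 5.67×10⁻⁸ × 0.0166 × 6.71×10^9 = 5.89 W.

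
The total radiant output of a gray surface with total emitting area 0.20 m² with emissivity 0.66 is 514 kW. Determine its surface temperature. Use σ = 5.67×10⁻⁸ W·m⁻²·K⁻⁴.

T ≈ 2880 K

From P = εσAT⁴, T = (P / εσA)^(1/4) = (5.14×10^5 / (0.66 × 5.67×10⁻⁸ × 0.200))^(1/4).
T = (6.87×10^13)^(1/4) = 2880 K.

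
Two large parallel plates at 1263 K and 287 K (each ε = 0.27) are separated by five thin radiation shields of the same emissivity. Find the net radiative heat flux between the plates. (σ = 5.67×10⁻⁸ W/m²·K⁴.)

q ≈ 3740 W/m²

Each of the 6 gaps contributes resistance (2/ε − 1) = 2/0.27 − 1 = 6.407; total = 38.44.
q = σ(T₁⁴ − T₂⁴) / 38.44 = 5.67×10⁻⁸ × 2.54×10^12 / 38.44 = 3740 W/m².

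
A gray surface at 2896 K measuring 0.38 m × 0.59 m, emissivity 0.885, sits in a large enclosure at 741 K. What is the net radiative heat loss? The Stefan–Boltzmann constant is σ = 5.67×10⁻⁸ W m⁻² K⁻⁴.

A = 0.38 × 0.59 = 0.224 m².
Q = εσA(T⁴ − T_s⁴). T⁴ − T_s⁴ = (2896)⁴ − (741)⁴ = 7.03×10^13 − 3.01×10^11 = 7.00×10^13 K⁴.
Q = 0.885 × 5.67×10⁻⁸ × 0.224 × 7.00×10^13 = 7.88×10^5 W.

Q ≈ 7.88×10^5 W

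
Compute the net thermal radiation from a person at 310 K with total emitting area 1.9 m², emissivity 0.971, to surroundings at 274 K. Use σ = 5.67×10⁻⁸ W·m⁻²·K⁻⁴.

Q ≈ 376 W

Q = εσA(T⁴ − T_s⁴). T⁴ − T_s⁴ = (310)⁴ − (274)⁴ = 9.24×10^9 − 5.64×10^9 = 3.60×10^9 K⁴.
Q = 0.971 × 5.67×10⁻⁸ × 1.90 × 3.60×10^9 = 376 W.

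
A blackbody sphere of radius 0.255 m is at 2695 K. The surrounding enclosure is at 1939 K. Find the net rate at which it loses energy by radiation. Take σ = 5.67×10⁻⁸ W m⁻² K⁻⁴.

Q ≈ 1.79×10^6 W

A = 4πr² = 4π × (0.255)² = 0.817 m².
Q = σA(T⁴ − T_s⁴). T⁴ − T_s⁴ = (2695)⁴ − (1939)⁴ = 5.28×10^13 − 1.41×10^13 = 3.86×10^13 K⁴.
Q = 5.67×10⁻⁸ × 0.817 × 3.86×10^13 = 1.79×10^6 W.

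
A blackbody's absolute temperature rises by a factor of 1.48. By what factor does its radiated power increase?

P ∝ T⁴, so the power scales as (1.48)⁴ = 4.80.

factor ≈ 4.80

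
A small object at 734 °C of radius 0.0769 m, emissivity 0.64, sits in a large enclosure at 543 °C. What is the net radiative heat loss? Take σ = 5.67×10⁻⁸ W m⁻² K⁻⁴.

Q ≈ 1580 W

A = 4πr² = 4π × (0.0769)² = 0.0743 m².
Convert: 734 °C = 1007 K; 543 °C = 816 K.
Q = εσA(T⁴ − T_s⁴). T⁴ − T_s⁴ = (1007)⁴ − (816)⁴ = 1.03×10^12 − 4.43×10^11 = 5.85×10^11 K⁴.
Q = 0.64 × 5.67×10⁻⁸ × 0.0743 × 5.85×10^11 = 1580 W.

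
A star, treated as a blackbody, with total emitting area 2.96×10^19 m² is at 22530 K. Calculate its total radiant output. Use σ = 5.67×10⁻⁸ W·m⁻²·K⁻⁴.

P ≈ 4.32×10^29 W

P = σAT⁴ = 5.67×10⁻⁸ × 2.96×10^19 × (22530)⁴ = 5.67×10⁻⁸ × 2.96×10^19 × 2.58×10^17.
P = 4.32×10^29 W.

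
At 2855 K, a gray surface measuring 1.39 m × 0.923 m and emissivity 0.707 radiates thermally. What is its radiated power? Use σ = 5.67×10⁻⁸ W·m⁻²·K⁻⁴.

P ≈ 3.42×10^6 W

A = 1.39 × 0.923 = 1.28 m².
Stefan–Boltzmann: P = εσAT⁴ = 0.707 × 5.67×10⁻⁸ × 1.28 × (2855)⁴ = 0.707 × 5.67×10⁻⁸ × 1.28 × 6.64×10^13.
P = 3.42×10^6 W.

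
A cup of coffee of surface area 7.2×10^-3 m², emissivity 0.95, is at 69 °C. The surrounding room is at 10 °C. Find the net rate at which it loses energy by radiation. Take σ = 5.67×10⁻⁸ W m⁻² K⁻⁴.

Q ≈ 2.82 W

Convert: 69 °C = 342 K; 10 °C = 283 K.
Q = εσA(T⁴ − T_s⁴). T⁴ − T_s⁴ = (342)⁴ − (283)⁴ = 1.37×10^10 − 6.41×10^9 = 7.27×10^9 K⁴.
Q = 0.95 × 5.67×10⁻⁸ × 7.20×10^-3 × 7.27×10^9 = 2.82 W.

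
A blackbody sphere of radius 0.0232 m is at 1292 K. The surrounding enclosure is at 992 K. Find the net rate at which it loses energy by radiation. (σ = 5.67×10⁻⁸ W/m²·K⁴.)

A = 4πr² = 4π × (0.0232)² = 6.76×10^-3 m².
Q = σA(T⁴ − T_s⁴). T⁴ − T_s⁴ = (1292)⁴ − (992)⁴ = 2.79×10^12 − 9.68×10^11 = 1.82×10^12 K⁴.
Q = 5.67×10⁻⁸ × 6.76×10^-3 × 1.82×10^12 = 697 W.

Q ≈ 697 W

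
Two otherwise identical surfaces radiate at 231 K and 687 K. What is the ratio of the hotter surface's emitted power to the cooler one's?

P ∝ T⁴, so the ratio is (687/231)⁴ = (2.974)⁴ = 78.2.

ratio ≈ 78.2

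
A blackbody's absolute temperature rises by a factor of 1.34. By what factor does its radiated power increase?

P ∝ T⁴, so the power scales as (1.34)⁴ = 3.22.

factor ≈ 3.22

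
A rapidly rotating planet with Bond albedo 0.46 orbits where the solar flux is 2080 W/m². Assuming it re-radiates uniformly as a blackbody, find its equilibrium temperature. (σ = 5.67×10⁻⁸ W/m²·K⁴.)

Power absorbed = (1−a)S·πR²; power emitted = 4πR²σT⁴. Equating and cancelling πR²:
T = ((1−a)S / 4σ)^(1/4) = (1120 / (4 × 5.67×10⁻⁸))^(1/4) = (4.95×10^9)^(1/4).
T = 265 K.

T ≈ 265 K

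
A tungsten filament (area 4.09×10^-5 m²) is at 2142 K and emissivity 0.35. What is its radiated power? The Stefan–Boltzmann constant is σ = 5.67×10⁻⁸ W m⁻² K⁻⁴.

P ≈ 17.1 W

P = εσAT⁴ = 0.35 × 5.67×10⁻⁸ × 4.09×10^-5 × (2142)⁴ = 0.35 × 5.67×10⁻⁸ × 4.09×10^-5 × 2.11×10^13.
P = 17.1 W.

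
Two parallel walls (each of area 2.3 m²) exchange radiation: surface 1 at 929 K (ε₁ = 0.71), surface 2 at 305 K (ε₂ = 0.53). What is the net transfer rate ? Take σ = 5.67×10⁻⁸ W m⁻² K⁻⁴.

For two large parallel gray plates, q = σ(T₁⁴ − T₂⁴) / (1/ε₁ + 1/ε₂ − 1).
1/ε₁ + 1/ε₂ − 1 = 1/0.71 + 1/0.53 − 1 = 2.295.
T₁⁴ − T₂⁴ = 7.45×10^11 − 8.65×10^9 = 7.36×10^11 K⁴.
q = 5.67×10⁻⁸ × 7.36×10^11 / 2.295 = 18200 W/m².
Q = q·A = 18200 × 2.3 = 41800 W.

Q ≈ 41800 W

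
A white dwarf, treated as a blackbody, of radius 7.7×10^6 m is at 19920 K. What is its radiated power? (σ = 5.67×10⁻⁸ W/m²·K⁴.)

P ≈ 6.65×10^24 W

A = 4πr² = 4π × (7.7×10^6)² = 7.45×10^14 m².
P = σAT⁴ = 5.67×10⁻⁸ × 7.45×10^14 × (19920)⁴ = 5.67×10⁻⁸ × 7.45×10^14 × 1.57×10^17.
P = 6.65×10^24 W.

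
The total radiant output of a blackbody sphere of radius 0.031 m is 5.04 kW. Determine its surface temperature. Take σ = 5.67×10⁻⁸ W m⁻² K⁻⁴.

T ≈ 1650 K

A = 4πr² = 4π × (0.031)² = 0.0121 m².
From P = σAT⁴, T = (P / σA)^(1/4) = (5040 / (5.67×10⁻⁸ × 0.0121))^(1/4).
T = (7.36×10^12)^(1/4) = 1650 K.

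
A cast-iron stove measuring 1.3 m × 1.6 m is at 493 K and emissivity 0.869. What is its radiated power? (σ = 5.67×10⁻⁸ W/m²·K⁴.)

A = 1.3 × 1.6 = 2.08 m².
P = εσAT⁴ = 0.869 × 5.67×10⁻⁸ × 2.08 × (493)⁴ = 0.869 × 5.67×10⁻⁸ × 2.08 × 5.91×10^10.
P = 6050 W.

P ≈ 6050 W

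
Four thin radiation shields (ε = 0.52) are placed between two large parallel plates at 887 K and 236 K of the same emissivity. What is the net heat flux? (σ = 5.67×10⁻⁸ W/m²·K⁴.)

Each of the 5 gaps contributes resistance (2/ε − 1) = 2/0.52 − 1 = 2.846; total = 14.23.
q = σ(T₁⁴ − T₂⁴) / 14.23 = 5.67×10⁻⁸ × 6.16×10^11 / 14.23 = 2450 W/m².

q ≈ 2450 W/m²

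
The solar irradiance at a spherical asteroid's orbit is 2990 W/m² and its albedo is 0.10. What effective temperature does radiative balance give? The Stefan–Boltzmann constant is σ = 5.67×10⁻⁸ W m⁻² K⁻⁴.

Power absorbed = (1−a)S·πR²; power emitted = 4πR²σT⁴. Equating and cancelling πR²:
T = ((1−a)S / 4σ)^(1/4) = (2690 / (4 × 5.67×10⁻⁸))^(1/4) = (1.19×10^10)^(1/4).
T = 330 K.

T ≈ 330 K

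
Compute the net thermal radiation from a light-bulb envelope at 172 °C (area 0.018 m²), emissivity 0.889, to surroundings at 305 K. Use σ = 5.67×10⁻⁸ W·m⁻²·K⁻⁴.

Q ≈ 27.7 W

Convert: 172 °C = 445 K.
Q = εσA(T⁴ − T_s⁴). T⁴ − T_s⁴ = (445)⁴ − (305)⁴ = 3.92×10^10 − 8.65×10^9 = 3.06×10^10 K⁴.
Q = 0.889 × 5.67×10⁻⁸ × 0.0180 × 3.06×10^10 = 27.7 W.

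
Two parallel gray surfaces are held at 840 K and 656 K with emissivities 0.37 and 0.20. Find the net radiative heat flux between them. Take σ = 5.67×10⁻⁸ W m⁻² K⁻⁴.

For two large parallel gray plates, q = σ(T₁⁴ − T₂⁴) / (1/ε₁ + 1/ε₂ − 1).
1/ε₁ + 1/ε₂ − 1 = 1/0.37 + 1/0.20 − 1 = 6.703.
T₁⁴ − T₂⁴ = 4.98×10^11 − 1.85×10^11 = 3.13×10^11 K⁴.
q = 5.67×10⁻⁸ × 3.13×10^11 / 6.703 = 2650 W/m².

q ≈ 2650 W/m²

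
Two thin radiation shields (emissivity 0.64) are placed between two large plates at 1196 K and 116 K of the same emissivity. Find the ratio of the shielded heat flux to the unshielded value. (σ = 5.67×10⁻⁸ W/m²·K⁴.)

ratio ≈ 0.333

With N identical shields there are N+1 = 3 gaps in series, each with the same radiative resistance, so the flux falls to 1/(N+1) of its unshielded value.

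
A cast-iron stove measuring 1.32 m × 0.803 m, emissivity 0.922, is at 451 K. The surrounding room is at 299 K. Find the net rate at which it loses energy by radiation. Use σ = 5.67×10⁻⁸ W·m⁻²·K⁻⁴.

Q ≈ 1850 W

A = 1.32 × 0.803 = 1.06 m².
Q = εσA(T⁴ − T_s⁴). T⁴ − T_s⁴ = (451)⁴ − (299)⁴ = 4.14×10^10 − 7.99×10^9 = 3.34×10^10 K⁴.
Q = 0.922 × 5.67×10⁻⁸ × 1.06 × 3.34×10^10 = 1850 W.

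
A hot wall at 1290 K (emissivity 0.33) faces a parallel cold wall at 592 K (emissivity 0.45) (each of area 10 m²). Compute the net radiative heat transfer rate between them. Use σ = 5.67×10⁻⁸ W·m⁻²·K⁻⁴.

Q ≈ 3.53×10^5 W

For two large parallel gray plates, q = σ(T₁⁴ − T₂⁴) / (1/ε₁ + 1/ε₂ − 1).
1/ε₁ + 1/ε₂ − 1 = 1/0.33 + 1/0.45 − 1 = 4.253.
T₁⁴ − T₂⁴ = 2.77×10^12 − 1.23×10^11 = 2.65×10^12 K⁴.
q = 5.67×10⁻⁸ × 2.65×10^12 / 4.253 = 35300 W/m².
Q = q·A = 35300 × 10 = 3.53×10^5 W.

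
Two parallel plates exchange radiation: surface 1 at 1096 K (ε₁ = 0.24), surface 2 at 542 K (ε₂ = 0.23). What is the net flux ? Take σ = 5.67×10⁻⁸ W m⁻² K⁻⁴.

For two large parallel gray plates, q = σ(T₁⁴ − T₂⁴) / (1/ε₁ + 1/ε₂ − 1).
1/ε₁ + 1/ε₂ − 1 = 1/0.24 + 1/0.23 − 1 = 7.514.
T₁⁴ − T₂⁴ = 1.44×10^12 − 8.63×10^10 = 1.36×10^12 K⁴.
q = 5.67×10⁻⁸ × 1.36×10^12 / 7.514 = 10200 W/m².

q ≈ 10200 W/m²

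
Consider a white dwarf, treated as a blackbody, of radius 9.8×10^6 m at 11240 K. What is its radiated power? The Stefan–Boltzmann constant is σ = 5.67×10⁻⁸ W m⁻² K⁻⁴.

P ≈ 1.09×10^24 W

A = 4πr² = 4π × (9.8×10^6)² = 1.21×10^15 m².
P = σAT⁴ = 5.67×10⁻⁸ × 1.21×10^15 × (11240)⁴ = 5.67×10⁻⁸ × 1.21×10^15 × 1.60×10^16.
P = 1.09×10^24 W.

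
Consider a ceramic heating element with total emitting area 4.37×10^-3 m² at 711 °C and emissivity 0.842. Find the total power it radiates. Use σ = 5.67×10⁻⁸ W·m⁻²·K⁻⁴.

711 °C = 984 K.
P = εσAT⁴ = 0.842 × 5.67×10⁻⁸ × 4.37×10^-3 × (984)⁴ = 0.842 × 5.67×10⁻⁸ × 4.37×10^-3 × 9.38×10^11.
P = 196 W.

P ≈ 196 W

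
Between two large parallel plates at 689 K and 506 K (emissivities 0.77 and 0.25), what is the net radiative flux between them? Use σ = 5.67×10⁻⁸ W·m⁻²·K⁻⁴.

q ≈ 2110 W/m²

For two large parallel gray plates, q = σ(T₁⁴ − T₂⁴) / (1/ε₁ + 1/ε₂ − 1).
1/ε₁ + 1/ε₂ − 1 = 1/0.77 + 1/0.25 − 1 = 4.299.
T₁⁴ − T₂⁴ = 2.25×10^11 − 6.56×10^10 = 1.60×10^11 K⁴.
q = 5.67×10⁻⁸ × 1.60×10^11 / 4.299 = 2110 W/m².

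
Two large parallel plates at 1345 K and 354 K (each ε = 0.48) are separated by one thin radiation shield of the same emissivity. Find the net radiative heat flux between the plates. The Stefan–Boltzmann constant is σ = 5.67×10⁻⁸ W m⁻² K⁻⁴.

q ≈ 29200 W/m²

Each of the 2 gaps contributes resistance (2/ε − 1) = 2/0.48 − 1 = 3.167; total = 6.333.
q = σ(T₁⁴ − T₂⁴) / 6.333 = 5.67×10⁻⁸ × 3.26×10^12 / 6.333 = 29200 W/m².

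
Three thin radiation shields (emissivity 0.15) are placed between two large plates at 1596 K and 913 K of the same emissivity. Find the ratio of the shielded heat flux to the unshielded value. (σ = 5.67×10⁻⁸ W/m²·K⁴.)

ratio ≈ 0.250

With N identical shields there are N+1 = 4 gaps in series, each with the same radiative resistance, so the flux falls to 1/(N+1) of its unshielded value.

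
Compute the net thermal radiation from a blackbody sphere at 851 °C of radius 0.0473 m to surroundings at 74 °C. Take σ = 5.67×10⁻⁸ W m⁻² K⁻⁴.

Q ≈ 2520 W

A = 4πr² = 4π × (0.0473)² = 0.0281 m².
Convert: 851 °C = 1124 K; 74 °C = 347 K.
Q = σA(T⁴ − T_s⁴). T⁴ − T_s⁴ = (1124)⁴ − (347)⁴ = 1.60×10^12 − 1.45×10^10 = 1.58×10^12 K⁴.
Q = 5.67×10⁻⁸ × 0.0281 × 1.58×10^12 = 2520 W.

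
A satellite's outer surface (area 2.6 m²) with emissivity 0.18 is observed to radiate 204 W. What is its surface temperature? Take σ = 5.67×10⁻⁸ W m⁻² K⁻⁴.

T ≈ 296 K

From P = εσAT⁴, T = (P / εσA)^(1/4) = (204 / (0.18 × 5.67×10⁻⁸ × 2.60))^(1/4).
T = (7.69×10^9)^(1/4) = 296 K.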